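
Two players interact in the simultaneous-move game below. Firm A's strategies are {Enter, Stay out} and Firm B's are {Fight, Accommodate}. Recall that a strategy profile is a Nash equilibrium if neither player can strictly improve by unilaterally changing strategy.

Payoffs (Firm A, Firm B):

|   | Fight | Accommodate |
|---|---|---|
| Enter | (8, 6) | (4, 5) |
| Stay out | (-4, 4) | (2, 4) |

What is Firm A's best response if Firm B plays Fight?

Enter

Against Fight, Firm A earns 8 from Enter and -4 from Stay out.
So Enter is the best response.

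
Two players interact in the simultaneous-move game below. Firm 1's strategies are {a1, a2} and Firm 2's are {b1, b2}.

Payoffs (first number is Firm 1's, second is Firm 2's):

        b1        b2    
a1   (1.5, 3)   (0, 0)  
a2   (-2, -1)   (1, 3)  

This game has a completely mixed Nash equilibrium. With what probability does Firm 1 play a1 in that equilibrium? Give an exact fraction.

Let p be the probability that Firm 1 plays a1. In a completely mixed equilibrium, Firm 2 must be indifferent between b1 and b2.
Firm 2's expected payoff from b1 is 3p − (1−p); from b2 it is 3(1−p).
Setting these equal: 4p − 1 = −3p + 3, so p = 4/7.

4/7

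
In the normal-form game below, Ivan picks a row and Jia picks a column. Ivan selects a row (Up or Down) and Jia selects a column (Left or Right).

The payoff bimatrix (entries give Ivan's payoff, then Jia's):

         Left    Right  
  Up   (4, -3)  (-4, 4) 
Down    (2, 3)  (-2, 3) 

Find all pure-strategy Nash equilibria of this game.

(Down, Right)

(Up, Left): Jia prefers Right (4 > -3) — not an equilibrium.
(Up, Right): Ivan prefers Down (-2 > -4) — not an equilibrium.
(Down, Left): Ivan prefers Up (4 > 2) — not an equilibrium.
(Down, Right): Ivan gets -2 ≥ -4 from Up, and Jia gets 3 ≥ 3 from Left — Nash equilibrium.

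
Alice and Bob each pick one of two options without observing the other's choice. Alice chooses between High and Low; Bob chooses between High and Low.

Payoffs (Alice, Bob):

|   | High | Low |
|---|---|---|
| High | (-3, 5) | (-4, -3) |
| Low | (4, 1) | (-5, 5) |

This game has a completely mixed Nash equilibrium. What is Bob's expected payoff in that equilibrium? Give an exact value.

7/3

First find x, the probability Alice plays High, from Bob's indifference between High and Low: 5x + (1−x) = −3x + 5(1−x), giving x = 1/3.
Since Bob is indifferent in equilibrium, Bob's expected payoff equals the payoff from either column against (1/3, 2/3). Using High: 5(1/3) + (2/3) = 7/3.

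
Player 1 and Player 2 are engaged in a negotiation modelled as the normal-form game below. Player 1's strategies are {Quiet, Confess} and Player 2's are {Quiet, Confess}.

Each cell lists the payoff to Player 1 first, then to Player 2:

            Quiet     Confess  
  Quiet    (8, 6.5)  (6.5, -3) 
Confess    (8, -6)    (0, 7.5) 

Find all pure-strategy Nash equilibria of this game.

(Quiet, Quiet): Player 1 gets 8 ≥ 8 from Confess, and Player 2 gets 6.5 ≥ -3 from Confess — Nash equilibrium.
(Quiet, Confess): Player 2 prefers Quiet (6.5 > -3) — not an equilibrium.
(Confess, Quiet): Player 2 prefers Confess (7.5 > -6) — not an equilibrium.
(Confess, Confess): Player 1 prefers Quiet (6.5 > 0) — not an equilibrium.

(Quiet, Quiet)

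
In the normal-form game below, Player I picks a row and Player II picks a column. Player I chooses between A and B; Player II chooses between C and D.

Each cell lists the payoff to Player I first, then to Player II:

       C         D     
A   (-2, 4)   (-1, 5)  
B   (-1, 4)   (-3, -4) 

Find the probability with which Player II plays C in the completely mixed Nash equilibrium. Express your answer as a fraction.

2/3

Let y be the probability that Player II plays C. In a completely mixed equilibrium, Player I must be indifferent between A and B.
Player I's expected payoff from A is −2y − (1−y); from B it is −y − 3(1−y).
Setting these equal: −y − 1 = 2y − 3, so y = 2/3.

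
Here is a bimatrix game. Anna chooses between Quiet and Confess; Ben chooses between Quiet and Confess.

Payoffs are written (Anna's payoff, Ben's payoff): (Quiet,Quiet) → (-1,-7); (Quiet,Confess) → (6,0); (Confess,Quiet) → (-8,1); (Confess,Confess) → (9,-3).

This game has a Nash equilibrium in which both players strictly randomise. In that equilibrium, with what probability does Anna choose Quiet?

Let r be the probability that Anna plays Quiet. In a completely mixed equilibrium, Ben must be indifferent between Quiet and Confess.
Ben's expected payoff from Quiet is −7r + (1−r); from Confess it is −3(1−r).
Setting these equal: −8r + 1 = 3r − 3, so r = 4/11.

4/11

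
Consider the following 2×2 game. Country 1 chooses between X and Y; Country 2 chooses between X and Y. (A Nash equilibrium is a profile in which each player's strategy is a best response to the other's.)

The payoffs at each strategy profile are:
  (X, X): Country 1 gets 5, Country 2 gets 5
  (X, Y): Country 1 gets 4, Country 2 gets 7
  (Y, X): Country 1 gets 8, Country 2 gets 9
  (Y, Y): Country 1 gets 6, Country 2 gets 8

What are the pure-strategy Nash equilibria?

(Y, X)

(X, X): Country 1 prefers Y (8 > 5); Country 2 prefers Y (7 > 5) — not an equilibrium.
(X, Y): Country 1 prefers Y (6 > 4) — not an equilibrium.
(Y, X): Country 1 gets 8 ≥ 5 from X, and Country 2 gets 9 ≥ 8 from Y — Nash equilibrium.
(Y, Y): Country 2 prefers X (9 > 8) — not an equilibrium.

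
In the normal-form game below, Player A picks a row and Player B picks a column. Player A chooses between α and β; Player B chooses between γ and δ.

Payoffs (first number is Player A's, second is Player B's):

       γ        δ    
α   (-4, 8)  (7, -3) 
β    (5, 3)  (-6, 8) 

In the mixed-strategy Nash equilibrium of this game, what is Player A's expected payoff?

First find y, the probability Player B plays γ, from Player A's indifference between α and β: −4y + 7(1−y) = 5y − 6(1−y), giving y = 13/22.
Since Player A is indifferent in equilibrium, Player A's expected payoff equals the payoff from either row against (13/22, 9/22). Using α: −4(13/22) + 7(9/22) = 1/2.

1/2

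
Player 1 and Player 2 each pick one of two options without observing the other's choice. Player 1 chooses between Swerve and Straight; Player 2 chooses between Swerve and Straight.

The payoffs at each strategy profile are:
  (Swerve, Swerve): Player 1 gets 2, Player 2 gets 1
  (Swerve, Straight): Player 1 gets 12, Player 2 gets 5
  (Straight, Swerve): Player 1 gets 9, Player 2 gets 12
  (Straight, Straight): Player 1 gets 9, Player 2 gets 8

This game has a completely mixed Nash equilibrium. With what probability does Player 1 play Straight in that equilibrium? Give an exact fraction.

1/2

Let x be the probability that Player 1 plays Swerve. In a completely mixed equilibrium, Player 2 must be indifferent between Swerve and Straight.
Player 2's expected payoff from Swerve is x + 12(1−x); from Straight it is 5x + 8(1−x).
Setting these equal: −11x + 12 = −3x + 8, so x = 1/2.
Therefore Player 1 plays Straight with probability 1 − 1/2 = 1/2.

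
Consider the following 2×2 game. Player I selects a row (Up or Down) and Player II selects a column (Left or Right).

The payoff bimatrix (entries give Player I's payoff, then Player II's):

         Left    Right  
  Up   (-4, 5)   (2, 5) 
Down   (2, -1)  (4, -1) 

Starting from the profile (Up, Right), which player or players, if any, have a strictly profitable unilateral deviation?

Player I

Player I at (Up, Right) earns 2; deviating to Down yields 4 — a strict improvement.
Player II earns 5; deviating to Left yields 5 — not better.
Only Player I has a strictly profitable deviation.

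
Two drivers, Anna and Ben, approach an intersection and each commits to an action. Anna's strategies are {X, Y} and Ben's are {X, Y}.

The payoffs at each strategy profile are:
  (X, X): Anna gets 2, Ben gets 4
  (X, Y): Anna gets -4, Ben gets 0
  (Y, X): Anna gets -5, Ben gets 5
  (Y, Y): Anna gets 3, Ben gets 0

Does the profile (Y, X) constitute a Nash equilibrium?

No

At (Y, X), Anna earns -5; switching to X would give 2, so Anna would deviate.
Ben earns 5; switching to Y would give 0, so Ben has no profitable deviation.
Since at least one player can profitably deviate, this is not a Nash equilibrium.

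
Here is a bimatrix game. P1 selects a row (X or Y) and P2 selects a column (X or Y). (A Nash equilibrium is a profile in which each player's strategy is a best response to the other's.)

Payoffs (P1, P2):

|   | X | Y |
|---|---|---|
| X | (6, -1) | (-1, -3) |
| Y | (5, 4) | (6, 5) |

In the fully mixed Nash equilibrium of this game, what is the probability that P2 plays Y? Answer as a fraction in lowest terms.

1/8

Let c be the probability that P2 plays X. In a completely mixed equilibrium, P1 must be indifferent between X and Y.
P1's expected payoff from X is 6c − (1−c); from Y it is 5c + 6(1−c).
Setting these equal: 7c − 1 = −c + 6, so c = 7/8.
Therefore P2 plays Y with probability 1 − 7/8 = 1/8.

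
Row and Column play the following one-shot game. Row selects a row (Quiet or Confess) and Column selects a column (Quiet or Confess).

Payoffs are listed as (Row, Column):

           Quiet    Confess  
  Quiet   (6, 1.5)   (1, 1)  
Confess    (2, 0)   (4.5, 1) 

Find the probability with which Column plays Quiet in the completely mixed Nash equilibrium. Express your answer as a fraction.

7/15

Let y be the probability that Column plays Quiet. In a completely mixed equilibrium, Row must be indifferent between Quiet and Confess.
Row's expected payoff from Quiet is 6y + (1−y); from Confess it is 2y + 4.5(1−y).
Setting these equal: 5y + 1 = −2.5y + 4.5, so y = 7/15.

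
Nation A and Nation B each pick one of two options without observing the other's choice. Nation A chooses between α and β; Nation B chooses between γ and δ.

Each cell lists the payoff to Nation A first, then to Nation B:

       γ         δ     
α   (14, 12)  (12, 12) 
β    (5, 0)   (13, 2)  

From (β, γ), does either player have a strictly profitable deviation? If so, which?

Nation A at (β, γ) earns 5; deviating to α yields 14 — a strict improvement.
Nation B earns 0; deviating to δ yields 2 — a strict improvement.
Both Nation A and Nation B have strictly profitable deviations.

Both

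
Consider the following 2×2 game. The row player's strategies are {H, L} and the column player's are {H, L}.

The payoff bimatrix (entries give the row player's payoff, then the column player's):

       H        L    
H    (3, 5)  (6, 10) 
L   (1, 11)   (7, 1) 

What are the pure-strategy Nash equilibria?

none

(H, H): the column player prefers L (10 > 5) — not an equilibrium.
(H, L): the row player prefers L (7 > 6) — not an equilibrium.
(L, H): the row player prefers H (3 > 1) — not an equilibrium.
(L, L): the column player prefers H (11 > 1) — not an equilibrium.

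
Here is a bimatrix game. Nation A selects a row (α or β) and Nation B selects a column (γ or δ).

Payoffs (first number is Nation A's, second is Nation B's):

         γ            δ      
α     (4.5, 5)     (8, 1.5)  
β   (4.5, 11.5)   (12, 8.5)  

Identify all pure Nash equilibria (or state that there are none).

(α, γ): Nation A gets 4.5 ≥ 4.5 from β, and Nation B gets 5 ≥ 1.5 from δ — Nash equilibrium.
(α, δ): Nation A prefers β (12 > 8); Nation B prefers γ (5 > 1.5) — not an equilibrium.
(β, γ): Nation A gets 4.5 ≥ 4.5 from α, and Nation B gets 11.5 ≥ 8.5 from δ — Nash equilibrium.
(β, δ): Nation B prefers γ (11.5 > 8.5) — not an equilibrium.

(α, γ) and (β, γ)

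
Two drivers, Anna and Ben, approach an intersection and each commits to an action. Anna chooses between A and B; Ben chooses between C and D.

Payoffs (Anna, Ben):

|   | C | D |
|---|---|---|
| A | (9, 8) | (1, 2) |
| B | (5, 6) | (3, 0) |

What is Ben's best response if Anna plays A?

Against A, Ben earns 8 from C and 2 from D.
So C is the best response.

C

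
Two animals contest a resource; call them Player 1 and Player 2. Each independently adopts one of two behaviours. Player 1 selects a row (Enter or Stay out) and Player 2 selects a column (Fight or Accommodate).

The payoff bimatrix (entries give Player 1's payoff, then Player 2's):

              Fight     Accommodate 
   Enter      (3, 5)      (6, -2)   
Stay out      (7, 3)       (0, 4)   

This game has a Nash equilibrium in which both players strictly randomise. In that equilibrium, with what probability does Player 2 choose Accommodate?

Let c be the probability that Player 2 plays Fight. In a completely mixed equilibrium, Player 1 must be indifferent between Enter and Stay out.
Player 1's expected payoff from Enter is 3c + 6(1−c); from Stay out it is 7c.
Setting these equal: −3c + 6 = 7c, so c = 3/5.
Therefore Player 2 plays Accommodate with probability 1 − 3/5 = 2/5.

2/5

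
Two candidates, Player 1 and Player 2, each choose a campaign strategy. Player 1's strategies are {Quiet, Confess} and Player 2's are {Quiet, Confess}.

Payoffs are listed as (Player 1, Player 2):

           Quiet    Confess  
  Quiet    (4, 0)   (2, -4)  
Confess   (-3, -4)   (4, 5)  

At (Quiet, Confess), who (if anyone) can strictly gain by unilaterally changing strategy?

Both

Player 1 at (Quiet, Confess) earns 2; deviating to Confess yields 4 — a strict improvement.
Player 2 earns -4; deviating to Quiet yields 0 — a strict improvement.
Both Player 1 and Player 2 have strictly profitable deviations.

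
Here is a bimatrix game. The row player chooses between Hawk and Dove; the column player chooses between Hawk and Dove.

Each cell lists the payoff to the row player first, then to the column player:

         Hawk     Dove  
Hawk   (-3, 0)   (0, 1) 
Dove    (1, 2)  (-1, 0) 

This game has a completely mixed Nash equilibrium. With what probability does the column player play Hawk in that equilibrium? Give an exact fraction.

1/5

Let c be the probability that the column player plays Hawk. In a completely mixed equilibrium, the row player must be indifferent between Hawk and Dove.
The row player's expected payoff from Hawk is −3c; from Dove it is c − (1−c).
Setting these equal: −3c = 2c − 1, so c = 1/5.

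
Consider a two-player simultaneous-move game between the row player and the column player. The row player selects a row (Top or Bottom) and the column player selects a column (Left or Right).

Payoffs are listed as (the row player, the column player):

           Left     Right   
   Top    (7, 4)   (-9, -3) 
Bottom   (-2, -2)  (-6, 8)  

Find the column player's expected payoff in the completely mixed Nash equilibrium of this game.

26/17

First find x, the probability the row player plays Top, from the column player's indifference between Left and Right: 4x − 2(1−x) = −3x + 8(1−x), giving x = 10/17.
Since the column player is indifferent in equilibrium, the column player's expected payoff equals the payoff from either column against (10/17, 7/17). Using Left: 4(10/17) − 2(7/17) = 26/17.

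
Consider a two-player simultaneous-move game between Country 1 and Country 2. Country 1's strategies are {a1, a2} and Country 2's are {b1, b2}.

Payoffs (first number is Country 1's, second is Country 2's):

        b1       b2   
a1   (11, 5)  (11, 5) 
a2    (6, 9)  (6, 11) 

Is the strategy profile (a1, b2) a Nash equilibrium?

At (a1, b2), Country 1 earns 11; switching to a2 would give 6, so Country 1 has no profitable deviation.
Country 2 earns 5; switching to b1 would give 5, so Country 2 has no profitable deviation.
Neither player can gain by a unilateral deviation, so this profile is a Nash equilibrium.

Yes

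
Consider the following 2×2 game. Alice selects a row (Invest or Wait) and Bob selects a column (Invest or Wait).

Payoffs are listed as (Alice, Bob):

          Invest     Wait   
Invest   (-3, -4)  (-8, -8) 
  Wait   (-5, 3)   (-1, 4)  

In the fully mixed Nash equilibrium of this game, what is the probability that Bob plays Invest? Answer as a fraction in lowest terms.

Let y be the probability that Bob plays Invest. In a completely mixed equilibrium, Alice must be indifferent between Invest and Wait.
Alice's expected payoff from Invest is −3y − 8(1−y); from Wait it is −5y − (1−y).
Setting these equal: 5y − 8 = −4y − 1, so y = 7/9.

7/9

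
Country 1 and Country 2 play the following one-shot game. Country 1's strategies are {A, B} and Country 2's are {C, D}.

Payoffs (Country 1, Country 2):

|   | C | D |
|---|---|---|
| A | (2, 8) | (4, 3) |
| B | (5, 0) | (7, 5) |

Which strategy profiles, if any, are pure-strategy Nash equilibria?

(A, C): Country 1 prefers B (5 > 2) — not an equilibrium.
(A, D): Country 1 prefers B (7 > 4); Country 2 prefers C (8 > 3) — not an equilibrium.
(B, C): Country 2 prefers D (5 > 0) — not an equilibrium.
(B, D): Country 1 gets 7 ≥ 4 from A, and Country 2 gets 5 ≥ 0 from C — Nash equilibrium.

(B, D)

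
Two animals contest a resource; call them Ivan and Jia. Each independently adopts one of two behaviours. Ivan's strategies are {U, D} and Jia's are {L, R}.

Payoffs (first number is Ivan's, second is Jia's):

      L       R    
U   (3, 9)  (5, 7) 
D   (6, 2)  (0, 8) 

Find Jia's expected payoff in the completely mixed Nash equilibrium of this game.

First find p, the probability Ivan plays U, from Jia's indifference between L and R: 9p + 2(1−p) = 7p + 8(1−p), giving p = 3/4.
Since Jia is indifferent in equilibrium, Jia's expected payoff equals the payoff from either column against (3/4, 1/4). Using L: 9(3/4) + 2(1/4) = 29/4.

29/4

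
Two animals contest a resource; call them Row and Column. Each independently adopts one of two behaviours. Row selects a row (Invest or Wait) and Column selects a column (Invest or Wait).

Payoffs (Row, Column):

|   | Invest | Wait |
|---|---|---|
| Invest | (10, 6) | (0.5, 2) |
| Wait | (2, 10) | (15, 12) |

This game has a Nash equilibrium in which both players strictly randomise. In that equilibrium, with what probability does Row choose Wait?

2/3

Let p be the probability that Row plays Invest. In a completely mixed equilibrium, Column must be indifferent between Invest and Wait.
Column's expected payoff from Invest is 6p + 10(1−p); from Wait it is 2p + 12(1−p).
Setting these equal: −4p + 10 = −10p + 12, so p = 1/3.
Therefore Row plays Wait with probability 1 − 1/3 = 2/3.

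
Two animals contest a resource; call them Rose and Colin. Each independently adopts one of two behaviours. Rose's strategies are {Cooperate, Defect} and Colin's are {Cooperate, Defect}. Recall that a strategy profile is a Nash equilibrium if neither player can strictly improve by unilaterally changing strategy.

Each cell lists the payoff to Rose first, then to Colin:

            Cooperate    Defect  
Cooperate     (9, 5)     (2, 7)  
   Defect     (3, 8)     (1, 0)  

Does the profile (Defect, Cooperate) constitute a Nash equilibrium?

No

At (Defect, Cooperate), Rose earns 3; switching to Cooperate would give 9, so Rose would deviate.
Colin earns 8; switching to Defect would give 0, so Colin has no profitable deviation.
Since at least one player can profitably deviate, this is not a Nash equilibrium.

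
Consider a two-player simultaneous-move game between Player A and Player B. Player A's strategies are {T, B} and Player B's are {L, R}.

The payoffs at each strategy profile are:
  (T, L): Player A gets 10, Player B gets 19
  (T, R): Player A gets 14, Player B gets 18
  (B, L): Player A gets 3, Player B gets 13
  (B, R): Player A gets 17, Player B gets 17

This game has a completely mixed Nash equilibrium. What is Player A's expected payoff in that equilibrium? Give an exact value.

First find y, the probability Player B plays L, from Player A's indifference between T and B: 10y + 14(1−y) = 3y + 17(1−y), giving y = 3/10.
Since Player A is indifferent in equilibrium, Player A's expected payoff equals the payoff from either row against (3/10, 7/10). Using T: 10(3/10) + 14(7/10) = 64/5.

64/5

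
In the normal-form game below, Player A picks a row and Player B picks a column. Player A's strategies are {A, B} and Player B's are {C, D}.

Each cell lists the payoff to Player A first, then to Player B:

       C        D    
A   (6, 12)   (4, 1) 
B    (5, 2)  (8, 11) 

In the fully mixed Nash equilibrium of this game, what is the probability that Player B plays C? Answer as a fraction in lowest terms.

4/5

Let q be the probability that Player B plays C. In a completely mixed equilibrium, Player A must be indifferent between A and B.
Player A's expected payoff from A is 6q + 4(1−q); from B it is 5q + 8(1−q).
Setting these equal: 2q + 4 = −3q + 8, so q = 4/5.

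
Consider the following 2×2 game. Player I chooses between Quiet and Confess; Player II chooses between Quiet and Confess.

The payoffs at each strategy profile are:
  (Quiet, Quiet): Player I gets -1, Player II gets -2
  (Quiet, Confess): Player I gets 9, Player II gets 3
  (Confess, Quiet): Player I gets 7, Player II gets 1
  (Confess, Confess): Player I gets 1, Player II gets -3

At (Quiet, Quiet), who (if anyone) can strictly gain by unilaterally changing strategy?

Player I at (Quiet, Quiet) earns -1; deviating to Confess yields 7 — a strict improvement.
Player II earns -2; deviating to Confess yields 3 — a strict improvement.
Both Player I and Player II have strictly profitable deviations.

Both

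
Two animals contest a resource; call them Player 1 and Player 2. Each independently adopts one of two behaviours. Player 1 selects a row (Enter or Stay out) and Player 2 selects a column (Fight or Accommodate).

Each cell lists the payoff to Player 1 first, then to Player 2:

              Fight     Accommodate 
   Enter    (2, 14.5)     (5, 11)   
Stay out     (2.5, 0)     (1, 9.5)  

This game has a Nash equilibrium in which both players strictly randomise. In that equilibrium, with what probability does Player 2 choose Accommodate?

1/9

Let q be the probability that Player 2 plays Fight. In a completely mixed equilibrium, Player 1 must be indifferent between Enter and Stay out.
Player 1's expected payoff from Enter is 2q + 5(1−q); from Stay out it is 2.5q + (1−q).
Setting these equal: −3q + 5 = 1.5q + 1, so q = 8/9.
Therefore Player 2 plays Accommodate with probability 1 − 8/9 = 1/9.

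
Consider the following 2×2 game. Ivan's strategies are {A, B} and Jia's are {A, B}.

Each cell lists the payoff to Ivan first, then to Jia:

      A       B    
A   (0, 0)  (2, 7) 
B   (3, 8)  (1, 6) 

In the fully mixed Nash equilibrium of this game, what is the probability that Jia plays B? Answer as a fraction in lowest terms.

3/4

Let q be the probability that Jia plays A. In a completely mixed equilibrium, Ivan must be indifferent between A and B.
Ivan's expected payoff from A is 2(1−q); from B it is 3q + (1−q).
Setting these equal: −2q + 2 = 2q + 1, so q = 1/4.
Therefore Jia plays B with probability 1 − 1/4 = 3/4.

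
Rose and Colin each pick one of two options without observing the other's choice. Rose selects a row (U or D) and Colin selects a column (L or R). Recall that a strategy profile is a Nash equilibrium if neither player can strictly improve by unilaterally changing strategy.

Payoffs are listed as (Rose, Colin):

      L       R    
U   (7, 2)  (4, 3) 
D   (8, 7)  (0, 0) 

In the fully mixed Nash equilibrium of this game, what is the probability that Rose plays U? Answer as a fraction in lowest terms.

Let x be the probability that Rose plays U. In a completely mixed equilibrium, Colin must be indifferent between L and R.
Colin's expected payoff from L is 2x + 7(1−x); from R it is 3x.
Setting these equal: −5x + 7 = 3x, so x = 7/8.

7/8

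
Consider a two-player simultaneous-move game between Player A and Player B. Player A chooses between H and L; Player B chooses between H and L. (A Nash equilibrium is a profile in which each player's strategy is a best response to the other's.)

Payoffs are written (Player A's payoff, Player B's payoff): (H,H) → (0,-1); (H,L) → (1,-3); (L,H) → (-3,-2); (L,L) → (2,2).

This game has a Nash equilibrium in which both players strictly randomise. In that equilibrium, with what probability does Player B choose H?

1/4

Let q be the probability that Player B plays H. In a completely mixed equilibrium, Player A must be indifferent between H and L.
Player A's expected payoff from H is (1−q); from L it is −3q + 2(1−q).
Setting these equal: −q + 1 = −5q + 2, so q = 1/4.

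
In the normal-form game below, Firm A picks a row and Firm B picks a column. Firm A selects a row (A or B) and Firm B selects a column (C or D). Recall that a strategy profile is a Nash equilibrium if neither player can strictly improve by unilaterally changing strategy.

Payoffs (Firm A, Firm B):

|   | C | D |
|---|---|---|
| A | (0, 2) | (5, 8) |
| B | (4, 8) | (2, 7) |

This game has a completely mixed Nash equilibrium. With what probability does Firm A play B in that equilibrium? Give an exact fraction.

Let x be the probability that Firm A plays A. In a completely mixed equilibrium, Firm B must be indifferent between C and D.
Firm B's expected payoff from C is 2x + 8(1−x); from D it is 8x + 7(1−x).
Setting these equal: −6x + 8 = x + 7, so x = 1/7.
Therefore Firm A plays B with probability 1 − 1/7 = 6/7.

6/7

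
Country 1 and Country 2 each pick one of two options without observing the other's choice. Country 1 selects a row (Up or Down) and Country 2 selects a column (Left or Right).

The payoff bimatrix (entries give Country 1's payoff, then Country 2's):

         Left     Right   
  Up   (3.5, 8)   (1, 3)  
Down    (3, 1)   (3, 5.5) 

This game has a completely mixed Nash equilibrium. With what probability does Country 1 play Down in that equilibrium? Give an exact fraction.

Let x be the probability that Country 1 plays Up. In a completely mixed equilibrium, Country 2 must be indifferent between Left and Right.
Country 2's expected payoff from Left is 8x + (1−x); from Right it is 3x + 5.5(1−x).
Setting these equal: 7x + 1 = −2.5x + 5.5, so x = 9/19.
Therefore Country 1 plays Down with probability 1 − 9/19 = 10/19.

10/19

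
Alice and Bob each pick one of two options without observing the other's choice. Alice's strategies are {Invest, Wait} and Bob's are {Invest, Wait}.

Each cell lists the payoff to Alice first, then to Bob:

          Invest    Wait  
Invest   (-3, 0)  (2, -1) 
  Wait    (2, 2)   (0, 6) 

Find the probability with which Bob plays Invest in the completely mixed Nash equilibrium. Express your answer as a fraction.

2/7

Let q be the probability that Bob plays Invest. In a completely mixed equilibrium, Alice must be indifferent between Invest and Wait.
Alice's expected payoff from Invest is −3q + 2(1−q); from Wait it is 2q.
Setting these equal: −5q + 2 = 2q, so q = 2/7.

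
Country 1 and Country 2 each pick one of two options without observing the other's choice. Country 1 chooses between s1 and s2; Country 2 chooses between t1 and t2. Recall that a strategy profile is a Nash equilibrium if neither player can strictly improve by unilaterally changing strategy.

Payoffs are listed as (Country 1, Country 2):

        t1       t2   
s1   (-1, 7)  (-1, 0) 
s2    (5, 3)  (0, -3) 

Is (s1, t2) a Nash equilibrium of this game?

No

At (s1, t2), Country 1 earns -1; switching to s2 would give 0, so Country 1 would deviate.
Country 2 earns 0; switching to t1 would give 7, so Country 2 would deviate.
Since at least one player can profitably deviate, this is not a Nash equilibrium.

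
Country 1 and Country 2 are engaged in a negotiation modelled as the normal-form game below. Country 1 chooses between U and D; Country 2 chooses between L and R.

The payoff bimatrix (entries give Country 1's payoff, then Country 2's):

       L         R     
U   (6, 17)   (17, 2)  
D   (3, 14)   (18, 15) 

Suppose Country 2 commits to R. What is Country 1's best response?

D

Against R, Country 1 earns 17 from U and 18 from D.
So D is the best response.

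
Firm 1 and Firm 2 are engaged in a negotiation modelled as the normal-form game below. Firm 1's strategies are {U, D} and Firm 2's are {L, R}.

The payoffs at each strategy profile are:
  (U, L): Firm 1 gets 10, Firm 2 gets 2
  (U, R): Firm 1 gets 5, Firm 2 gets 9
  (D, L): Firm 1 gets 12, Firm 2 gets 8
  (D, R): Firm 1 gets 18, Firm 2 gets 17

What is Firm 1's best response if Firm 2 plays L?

Against L, Firm 1 earns 10 from U and 12 from D.
So D is the best response.

D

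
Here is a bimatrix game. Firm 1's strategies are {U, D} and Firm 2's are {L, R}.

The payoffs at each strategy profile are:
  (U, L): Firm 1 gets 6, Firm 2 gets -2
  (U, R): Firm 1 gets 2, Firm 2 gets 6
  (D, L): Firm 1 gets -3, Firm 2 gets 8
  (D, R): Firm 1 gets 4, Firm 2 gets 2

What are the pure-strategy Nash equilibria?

(U, L): Firm 2 prefers R (6 > -2) — not an equilibrium.
(U, R): Firm 1 prefers D (4 > 2) — not an equilibrium.
(D, L): Firm 1 prefers U (6 > -3) — not an equilibrium.
(D, R): Firm 2 prefers L (8 > 2) — not an equilibrium.

none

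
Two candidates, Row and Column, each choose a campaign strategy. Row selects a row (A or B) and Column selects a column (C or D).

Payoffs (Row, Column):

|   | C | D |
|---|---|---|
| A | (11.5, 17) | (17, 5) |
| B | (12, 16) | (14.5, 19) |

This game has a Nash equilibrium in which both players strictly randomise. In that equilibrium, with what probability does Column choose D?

1/6

Let q be the probability that Column plays C. In a completely mixed equilibrium, Row must be indifferent between A and B.
Row's expected payoff from A is 11.5q + 17(1−q); from B it is 12q + 14.5(1−q).
Setting these equal: −5.5q + 17 = −2.5q + 14.5, so q = 5/6.
Therefore Column plays D with probability 1 − 5/6 = 1/6.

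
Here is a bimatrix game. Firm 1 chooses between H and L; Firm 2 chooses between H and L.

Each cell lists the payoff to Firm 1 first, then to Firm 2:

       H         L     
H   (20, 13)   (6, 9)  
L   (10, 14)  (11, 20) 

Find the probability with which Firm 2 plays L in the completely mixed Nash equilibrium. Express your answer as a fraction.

2/3

Let c be the probability that Firm 2 plays H. In a completely mixed equilibrium, Firm 1 must be indifferent between H and L.
Firm 1's expected payoff from H is 20c + 6(1−c); from L it is 10c + 11(1−c).
Setting these equal: 14c + 6 = −c + 11, so c = 1/3.
Therefore Firm 2 plays L with probability 1 − 1/3 = 2/3.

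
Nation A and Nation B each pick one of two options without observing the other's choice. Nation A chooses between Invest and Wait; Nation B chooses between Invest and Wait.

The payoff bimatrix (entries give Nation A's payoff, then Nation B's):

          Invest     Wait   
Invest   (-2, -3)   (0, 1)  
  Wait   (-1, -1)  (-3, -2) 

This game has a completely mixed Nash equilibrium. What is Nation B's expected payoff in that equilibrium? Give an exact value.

First find p, the probability Nation A plays Invest, from Nation B's indifference between Invest and Wait: −3p − (1−p) = p − 2(1−p), giving p = 1/5.
Since Nation B is indifferent in equilibrium, Nation B's expected payoff equals the payoff from either column against (1/5, 4/5). Using Invest: −3(1/5) − (4/5) = -7/5.

-7/5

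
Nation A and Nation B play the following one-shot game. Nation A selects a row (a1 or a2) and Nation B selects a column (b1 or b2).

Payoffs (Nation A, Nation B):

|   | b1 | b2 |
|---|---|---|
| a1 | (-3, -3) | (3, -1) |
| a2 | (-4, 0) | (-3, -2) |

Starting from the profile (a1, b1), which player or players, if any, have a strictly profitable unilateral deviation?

Nation B

Nation A at (a1, b1) earns -3; deviating to a2 yields -4 — not better.
Nation B earns -3; deviating to b2 yields -1 — a strict improvement.
Only Nation B has a strictly profitable deviation.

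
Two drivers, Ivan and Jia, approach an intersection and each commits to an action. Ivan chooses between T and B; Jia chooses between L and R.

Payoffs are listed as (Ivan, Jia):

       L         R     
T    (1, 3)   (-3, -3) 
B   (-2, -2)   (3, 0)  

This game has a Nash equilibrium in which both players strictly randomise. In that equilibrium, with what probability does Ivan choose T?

1/4

Let p be the probability that Ivan plays T. In a completely mixed equilibrium, Jia must be indifferent between L and R.
Jia's expected payoff from L is 3p − 2(1−p); from R it is −3p.
Setting these equal: 5p − 2 = −3p, so p = 1/4.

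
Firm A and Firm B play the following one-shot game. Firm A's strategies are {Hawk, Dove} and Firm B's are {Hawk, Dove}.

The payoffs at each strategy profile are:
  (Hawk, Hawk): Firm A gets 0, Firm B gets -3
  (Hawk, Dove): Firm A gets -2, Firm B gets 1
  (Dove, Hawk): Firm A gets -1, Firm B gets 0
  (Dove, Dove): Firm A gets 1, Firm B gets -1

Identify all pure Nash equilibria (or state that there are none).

(Hawk, Hawk): Firm B prefers Dove (1 > -3) — not an equilibrium.
(Hawk, Dove): Firm A prefers Dove (1 > -2) — not an equilibrium.
(Dove, Hawk): Firm A prefers Hawk (0 > -1) — not an equilibrium.
(Dove, Dove): Firm B prefers Hawk (0 > -1) — not an equilibrium.

none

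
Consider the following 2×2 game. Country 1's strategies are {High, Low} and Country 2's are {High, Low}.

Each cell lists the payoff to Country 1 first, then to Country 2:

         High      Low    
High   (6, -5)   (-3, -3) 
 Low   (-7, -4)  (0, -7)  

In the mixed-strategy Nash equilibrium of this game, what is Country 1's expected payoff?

-21/16

First find q, the probability Country 2 plays High, from Country 1's indifference between High and Low: 6q − 3(1−q) = −7q, giving q = 3/16.
Since Country 1 is indifferent in equilibrium, Country 1's expected payoff equals the payoff from either row against (3/16, 13/16). Using High: 6(3/16) − 3(13/16) = -21/16.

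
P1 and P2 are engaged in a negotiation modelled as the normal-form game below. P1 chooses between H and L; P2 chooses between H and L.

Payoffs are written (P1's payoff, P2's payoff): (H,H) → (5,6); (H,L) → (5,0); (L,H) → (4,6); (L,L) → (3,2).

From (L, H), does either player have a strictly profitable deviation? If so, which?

P1 at (L, H) earns 4; deviating to H yields 5 — a strict improvement.
P2 earns 6; deviating to L yields 2 — not better.
Only P1 has a strictly profitable deviation.

P1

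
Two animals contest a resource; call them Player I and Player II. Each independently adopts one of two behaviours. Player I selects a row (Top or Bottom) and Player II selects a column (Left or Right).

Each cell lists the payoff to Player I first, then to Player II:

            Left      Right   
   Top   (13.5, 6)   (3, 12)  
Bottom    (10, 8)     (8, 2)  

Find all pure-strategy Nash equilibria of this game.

(Top, Left): Player II prefers Right (12 > 6) — not an equilibrium.
(Top, Right): Player I prefers Bottom (8 > 3) — not an equilibrium.
(Bottom, Left): Player I prefers Top (13.5 > 10) — not an equilibrium.
(Bottom, Right): Player II prefers Left (8 > 2) — not an equilibrium.

none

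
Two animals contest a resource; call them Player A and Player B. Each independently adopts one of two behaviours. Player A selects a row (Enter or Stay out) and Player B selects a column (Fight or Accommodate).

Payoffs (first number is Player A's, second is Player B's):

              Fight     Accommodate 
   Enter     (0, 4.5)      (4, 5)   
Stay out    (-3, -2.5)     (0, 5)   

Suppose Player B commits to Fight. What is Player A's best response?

Enter

Against Fight, Player A earns 0 from Enter and -3 from Stay out.
So Enter is the best response.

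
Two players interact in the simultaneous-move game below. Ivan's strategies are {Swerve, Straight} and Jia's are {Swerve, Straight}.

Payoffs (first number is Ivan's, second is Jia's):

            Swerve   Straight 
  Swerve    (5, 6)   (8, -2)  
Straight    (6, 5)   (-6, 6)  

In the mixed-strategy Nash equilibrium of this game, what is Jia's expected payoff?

46/9

First find x, the probability Ivan plays Swerve, from Jia's indifference between Swerve and Straight: 6x + 5(1−x) = −2x + 6(1−x), giving x = 1/9.
Since Jia is indifferent in equilibrium, Jia's expected payoff equals the payoff from either column against (1/9, 8/9). Using Swerve: 6(1/9) + 5(8/9) = 46/9.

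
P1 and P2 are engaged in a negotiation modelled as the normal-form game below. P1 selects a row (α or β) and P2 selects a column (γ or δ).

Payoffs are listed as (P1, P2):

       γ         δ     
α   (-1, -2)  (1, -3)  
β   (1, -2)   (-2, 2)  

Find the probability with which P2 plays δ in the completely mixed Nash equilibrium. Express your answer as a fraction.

Let y be the probability that P2 plays γ. In a completely mixed equilibrium, P1 must be indifferent between α and β.
P1's expected payoff from α is −y + (1−y); from β it is y − 2(1−y).
Setting these equal: −2y + 1 = 3y − 2, so y = 3/5.
Therefore P2 plays δ with probability 1 − 3/5 = 2/5.

2/5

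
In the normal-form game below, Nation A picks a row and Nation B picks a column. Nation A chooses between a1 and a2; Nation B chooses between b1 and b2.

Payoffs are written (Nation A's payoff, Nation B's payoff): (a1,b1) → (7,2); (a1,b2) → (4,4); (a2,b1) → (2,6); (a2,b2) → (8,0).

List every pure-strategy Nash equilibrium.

(a1, b1): Nation B prefers b2 (4 > 2) — not an equilibrium.
(a1, b2): Nation A prefers a2 (8 > 4) — not an equilibrium.
(a2, b1): Nation A prefers a1 (7 > 2) — not an equilibrium.
(a2, b2): Nation B prefers b1 (6 > 0) — not an equilibrium.

none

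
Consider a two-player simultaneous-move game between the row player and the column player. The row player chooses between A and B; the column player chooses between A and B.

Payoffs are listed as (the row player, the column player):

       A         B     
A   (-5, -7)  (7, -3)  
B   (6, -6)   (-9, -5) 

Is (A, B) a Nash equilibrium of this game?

At (A, B), the row player earns 7; switching to B would give -9, so the row player has no profitable deviation.
The column player earns -3; switching to A would give -7, so the column player has no profitable deviation.
Neither player can gain by a unilateral deviation, so this profile is a Nash equilibrium.

Yes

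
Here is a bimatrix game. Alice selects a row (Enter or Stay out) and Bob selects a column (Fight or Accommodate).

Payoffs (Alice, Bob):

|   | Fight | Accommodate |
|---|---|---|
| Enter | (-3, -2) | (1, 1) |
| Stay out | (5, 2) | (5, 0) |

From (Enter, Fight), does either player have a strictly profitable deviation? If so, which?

Both

Alice at (Enter, Fight) earns -3; deviating to Stay out yields 5 — a strict improvement.
Bob earns -2; deviating to Accommodate yields 1 — a strict improvement.
Both Alice and Bob have strictly profitable deviations.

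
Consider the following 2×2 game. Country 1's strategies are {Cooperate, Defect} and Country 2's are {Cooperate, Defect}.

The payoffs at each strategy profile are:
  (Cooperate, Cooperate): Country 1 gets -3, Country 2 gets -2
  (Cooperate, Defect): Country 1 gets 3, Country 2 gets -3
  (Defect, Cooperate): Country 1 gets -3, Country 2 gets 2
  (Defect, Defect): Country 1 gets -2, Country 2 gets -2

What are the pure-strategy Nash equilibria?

(Cooperate, Cooperate): Country 1 gets -3 ≥ -3 from Defect, and Country 2 gets -2 ≥ -3 from Defect — Nash equilibrium.
(Cooperate, Defect): Country 2 prefers Cooperate (-2 > -3) — not an equilibrium.
(Defect, Cooperate): Country 1 gets -3 ≥ -3 from Cooperate, and Country 2 gets 2 ≥ -2 from Defect — Nash equilibrium.
(Defect, Defect): Country 1 prefers Cooperate (3 > -2); Country 2 prefers Cooperate (2 > -2) — not an equilibrium.

(Cooperate, Cooperate) and (Defect, Cooperate)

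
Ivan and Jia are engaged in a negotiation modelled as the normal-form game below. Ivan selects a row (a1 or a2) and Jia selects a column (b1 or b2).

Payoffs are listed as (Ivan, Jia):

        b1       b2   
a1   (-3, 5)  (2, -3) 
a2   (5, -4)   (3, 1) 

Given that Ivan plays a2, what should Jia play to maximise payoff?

b2

Against a2, Jia earns -4 from b1 and 1 from b2.
So b2 is the best response.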